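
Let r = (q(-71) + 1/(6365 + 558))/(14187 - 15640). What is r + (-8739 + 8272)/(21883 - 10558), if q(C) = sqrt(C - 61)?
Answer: -4697619898/113919522675 - 2*I*sqrt(33)/1453 ≈ -0.041236 - 0.0079072*I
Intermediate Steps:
q(C) = sqrt(-61 + C)
r = -1/10059119 - 2*I*sqrt(33)/1453 (r = (sqrt(-61 - 71) + 1/(6365 + 558))/(14187 - 15640) = (sqrt(-132) + 1/6923)/(-1453) = (2*I*sqrt(33) + 1/6923)*(-1/1453) = (1/6923 + 2*I*sqrt(33))*(-1/1453) = -1/10059119 - 2*I*sqrt(33)/1453 ≈ -9.9412e-8 - 0.0079072*I)
r + (-8739 + 8272)/(21883 - 10558) = (-1/10059119 - 2*I*sqrt(33)/1453) + (-8739 + 8272)/(21883 - 10558) = (-1/10059119 - 2*I*sqrt(33)/1453) - 467/11325 = -4697619898/113919522675 - 2*I*sqrt(33)/1453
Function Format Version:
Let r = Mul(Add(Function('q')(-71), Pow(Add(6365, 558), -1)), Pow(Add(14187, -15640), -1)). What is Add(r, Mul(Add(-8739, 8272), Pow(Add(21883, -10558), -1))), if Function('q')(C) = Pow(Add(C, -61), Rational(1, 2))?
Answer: Add(Rational(-4697619898, 113919522675), Mul(Rational(-2, 1453), I, Pow(33, Rational(1, 2)))) ≈ Add(-0.041236, Mul(-0.0079072, I))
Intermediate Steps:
Function('q')(C) = Pow(Add(-61, C), Rational(1, 2))
r = Add(Rational(-1, 10059119), Mul(Rational(-2, 1453), I, Pow(33, Rational(1, 2)))) (r = Mul(Add(Pow(Add(-61, -71), Rational(1, 2)), Pow(Add(6365, 558), -1)), Pow(Add(14187, -15640), -1)) = Mul(Add(Pow(-132, Rational(1, 2)), Pow(6923, -1)), Pow(-1453, -1)) = Mul(Add(Mul(2, I, Pow(33, Rational(1, 2))), Rational(1, 6923)), Rational(-1, 1453)) = Mul(Add(Rational(1, 6923), Mul(2, I, Pow(33, Rational(1, 2)))), Rational(-1, 1453)) = Add(Rational(-1, 10059119), Mul(Rational(-2, 1453), I, Pow(33, Rational(1, 2)))) ≈ Add(-9.9412e-8, Mul(-0.0079072, I)))
Add(r, Mul(Add(-8739, 8272), Pow(Add(21883, -10558), -1))) = Add(Add(Rational(-1, 10059119), Mul(Rational(-2, 1453), I, Pow(33, Rational(1, 2)))), Mul(Add(-8739, 8272), Pow(Add(21883, -10558), -1))) = Add(Add(Rational(-1, 10059119), Mul(Rational(-2, 1453), I, Pow(33, Rational(1, 2)))), Mul(-467, Pow(11325, -1))) = Add(Add(Rational(-1, 10059119), Mul(Rational(-2, 1453), I, Pow(33, Rational(1, 2)))), Mul(-467, Rational(1, 11325))) = Add(Add(Rational(-1, 10059119), Mul(Rational(-2, 1453), I, Pow(33, Rational(1, 2)))), Rational(-467, 11325)) = Add(Rational(-4697619898, 113919522675), Mul(Rational(-2, 1453), I, Pow(33, Rational(1, 2))))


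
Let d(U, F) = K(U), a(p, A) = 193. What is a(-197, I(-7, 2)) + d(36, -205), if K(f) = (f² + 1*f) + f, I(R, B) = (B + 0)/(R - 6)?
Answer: 1561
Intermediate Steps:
I(R, B) = B/(-6 + R)
K(f) = f² + 2*f (K(f) = (f² + f) + f = (f + f²) + f = f² + 2*f)
d(U, F) = U*(2 + U)
a(-197, I(-7, 2)) + d(36, -205) = 193 + 36*(2 + 36) = 193 + 36*38 = 193 + 1368 = 1561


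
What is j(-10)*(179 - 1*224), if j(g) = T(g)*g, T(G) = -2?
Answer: -900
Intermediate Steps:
j(g) = -2*g
j(-10)*(179 - 1*224) = (-2*(-10))*(179 - 1*224) = 20*(179 - 224) = 20*(-45) = -900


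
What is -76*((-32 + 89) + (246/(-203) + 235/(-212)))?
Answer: -44710705/10759 ≈ -4155.7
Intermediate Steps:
-76*((-32 + 89) + (246/(-203) + 235/(-212))) = -76*(57 + (246*(-1/203) + 235*(-1/212))) = -76*(57 + (-246/203 - 235/212)) = -76*(57 - 99857/43036) = -76*2353195/43036 = -44710705/10759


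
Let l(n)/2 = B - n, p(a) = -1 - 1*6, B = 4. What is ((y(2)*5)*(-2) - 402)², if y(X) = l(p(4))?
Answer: 386884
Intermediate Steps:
p(a) = -7 (p(a) = -1 - 6 = -7)
l(n) = 8 - 2*n (l(n) = 2*(4 - n) = 8 - 2*n)
y(X) = 22 (y(X) = 8 - 2*(-7) = 8 + 14 = 22)
((y(2)*5)*(-2) - 402)² = ((22*5)*(-2) - 402)² = (110*(-2) - 402)² = (-220 - 402)² = (-622)² = 386884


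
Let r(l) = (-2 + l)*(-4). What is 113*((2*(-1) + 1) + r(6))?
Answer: -1921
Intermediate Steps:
r(l) = 8 - 4*l
113*((2*(-1) + 1) + r(6)) = 113*((2*(-1) + 1) + (8 - 4*6)) = 113*((-2 + 1) + (8 - 24)) = 113*(-1 - 16) = 113*(-17) = -1921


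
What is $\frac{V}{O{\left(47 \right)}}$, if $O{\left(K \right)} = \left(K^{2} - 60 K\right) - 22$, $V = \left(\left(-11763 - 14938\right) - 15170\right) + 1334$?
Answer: $\frac{40537}{633} \approx 64.04$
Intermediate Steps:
$V = -40537$ ($V = \left(-26701 - 15170\right) + 1334 = -41871 + 1334 = -40537$)
$O{\left(K \right)} = -22 + K^{2} - 60 K$
$\frac{V}{O{\left(47 \right)}} = - \frac{40537}{-22 + 47^{2} - 2820} = - \frac{40537}{-22 + 2209 - 2820} = - \frac{40537}{-633} = \left(-40537\right) \left(- \frac{1}{633}\right) = \frac{40537}{633}$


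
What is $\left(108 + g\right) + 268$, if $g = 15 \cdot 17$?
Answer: $631$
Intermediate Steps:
$g = 255$
$\left(108 + g\right) + 268 = \left(108 + 255\right) + 268 = 363 + 268 = 631$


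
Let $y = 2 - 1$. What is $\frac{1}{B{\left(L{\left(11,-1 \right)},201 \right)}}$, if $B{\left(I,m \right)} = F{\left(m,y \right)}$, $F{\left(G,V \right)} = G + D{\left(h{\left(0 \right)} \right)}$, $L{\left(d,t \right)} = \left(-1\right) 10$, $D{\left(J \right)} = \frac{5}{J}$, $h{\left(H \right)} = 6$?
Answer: $\frac{6}{1211} \approx 0.0049546$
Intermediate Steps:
$y = 1$ ($y = 2 - 1 = 1$)
$L{\left(d,t \right)} = -10$
$F{\left(G,V \right)} = \frac{5}{6} + G$ ($F{\left(G,V \right)} = G + \frac{5}{6} = \frac{5}{6} + G$)
$B{\left(I,m \right)} = \frac{5}{6} + m$
$\frac{1}{B{\left(L{\left(11,-1 \right)},201 \right)}} = \frac{1}{\frac{5}{6} + 201} = \frac{1}{\frac{1211}{6}} = \frac{6}{1211}$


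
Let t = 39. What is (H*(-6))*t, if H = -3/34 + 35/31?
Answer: -128349/527 ≈ -243.55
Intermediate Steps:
H = 1097/1054 (H = -3*1/34 + 35*(1/31) = -3/34 + 35/31 = 1097/1054 ≈ 1.0408)
(H*(-6))*t = ((1097/1054)*(-6))*39 = -3291/527*39 = -128349/527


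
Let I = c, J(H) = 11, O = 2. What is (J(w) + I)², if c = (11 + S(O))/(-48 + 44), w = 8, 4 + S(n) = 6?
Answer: 961/16 ≈ 60.063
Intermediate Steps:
S(n) = 2 (S(n) = -4 + 6 = 2)
c = -13/4 (c = (11 + 2)/(-48 + 44) = 13/(-4) = 13*(-¼) = -13/4 ≈ -3.2500)
I = -13/4 ≈ -3.2500
(J(w) + I)² = (11 - 13/4)² = (31/4)² = 961/16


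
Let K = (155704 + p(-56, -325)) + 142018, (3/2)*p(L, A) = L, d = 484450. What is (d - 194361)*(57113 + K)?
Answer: 308768700977/3 ≈ 1.0292e+11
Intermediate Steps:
p(L, A) = 2*L/3
K = 893054/3 (K = (155704 + (⅔)*(-56)) + 142018 = (155704 - 112/3) + 142018 = 467000/3 + 142018 = 893054/3 ≈ 2.9768e+5)
(d - 194361)*(57113 + K) = (484450 - 194361)*(57113 + 893054/3) = 290089*(1064393/3) = 308768700977/3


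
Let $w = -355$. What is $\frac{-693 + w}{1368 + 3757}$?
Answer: $- \frac{1048}{5125} \approx -0.20449$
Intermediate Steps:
$\frac{-693 + w}{1368 + 3757} = \frac{-693 - 355}{1368 + 3757} = - \frac{1048}{5125}$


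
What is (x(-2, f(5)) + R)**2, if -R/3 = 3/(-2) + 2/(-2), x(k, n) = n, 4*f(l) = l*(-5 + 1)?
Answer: 25/4 ≈ 6.2500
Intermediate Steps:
f(l) = -l (f(l) = (l*(-5 + 1))/4 = (l*(-4))/4 = (-4*l)/4 = -l)
R = 15/2 (R = -3*(3/(-2) + 2/(-2)) = -3*(3*(-1/2) + 2*(-1/2)) = -3*(-3/2 - 1) = -3*(-5/2) = 15/2 ≈ 7.5000)
(x(-2, f(5)) + R)**2 = (-1*5 + 15/2)**2 = (-5 + 15/2)**2 = (5/2)**2 = 25/4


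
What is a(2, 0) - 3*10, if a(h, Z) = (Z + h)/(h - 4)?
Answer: -31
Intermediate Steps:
a(h, Z) = (Z + h)/(-4 + h)
a(2, 0) - 3*10 = (0 + 2)/(-4 + 2) - 3*10 = 2/(-2) - 30 = -½*2 - 30 = -1 - 30 = -31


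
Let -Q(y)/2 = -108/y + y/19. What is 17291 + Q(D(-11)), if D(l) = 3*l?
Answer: 3613177/209 ≈ 17288.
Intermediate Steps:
Q(y) = 216/y - 2*y/19 (Q(y) = -2*(-108/y + y/19) = 216/y - 2*y/19)
17291 + Q(D(-11)) = 17291 + (216/((3*(-11))) - 6*(-11)/19) = 17291 + (216/(-33) - 2/19*(-33)) = 17291 + (216*(-1/33) + 66/19) = 17291 + (-72/11 + 66/19) = 17291 - 642/209 = 3613177/209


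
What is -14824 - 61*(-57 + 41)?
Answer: -13848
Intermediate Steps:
-14824 - 61*(-57 + 41) = -14824 - 61*(-16) = -14824 + 976 = -13848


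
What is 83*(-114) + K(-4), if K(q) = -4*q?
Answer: -9446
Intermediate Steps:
83*(-114) + K(-4) = 83*(-114) - 4*(-4) = -9462 + 16 = -9446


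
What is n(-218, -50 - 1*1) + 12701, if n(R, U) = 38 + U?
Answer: 12688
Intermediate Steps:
n(-218, -50 - 1*1) + 12701 = (38 + (-50 - 1*1)) + 12701 = (38 + (-50 - 1)) + 12701 = (38 - 51) + 12701 = -13 + 12701 = 12688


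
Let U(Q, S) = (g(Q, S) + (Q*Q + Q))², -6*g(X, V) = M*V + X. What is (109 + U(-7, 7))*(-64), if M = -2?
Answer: -139472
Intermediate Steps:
g(X, V) = -X/6 + V/3 (g(X, V) = -(-2*V + X)/6 = -(X - 2*V)/6 = -X/6 + V/3)
U(Q, S) = (Q² + S/3 + 5*Q/6)² (U(Q, S) = ((-Q/6 + S/3) + (Q*Q + Q))² = ((-Q/6 + S/3) + (Q² + Q))² = ((-Q/6 + S/3) + (Q + Q²))² = (Q² + S/3 + 5*Q/6)²)
(109 + U(-7, 7))*(-64) = (109 + (2*7 + 5*(-7) + 6*(-7)²)²/36)*(-64) = (109 + (14 - 35 + 6*49)²/36)*(-64) = (109 + (14 - 35 + 294)²/36)*(-64) = (109 + (1/36)*273²)*(-64) = (109 + (1/36)*74529)*(-64) = (109 + 8281/4)*(-64) = (8717/4)*(-64) = -139472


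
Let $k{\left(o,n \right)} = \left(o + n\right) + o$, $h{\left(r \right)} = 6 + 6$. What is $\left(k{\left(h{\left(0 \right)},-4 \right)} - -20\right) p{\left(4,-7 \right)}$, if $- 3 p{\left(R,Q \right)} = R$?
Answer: $- \frac{160}{3} \approx -53.333$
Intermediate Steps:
$h{\left(r \right)} = 12$
$k{\left(o,n \right)} = n + 2 o$ ($k{\left(o,n \right)} = \left(n + o\right) + o = n + 2 o$)
$p{\left(R,Q \right)} = - \frac{R}{3}$
$\left(k{\left(h{\left(0 \right)},-4 \right)} - -20\right) p{\left(4,-7 \right)} = \left(\left(-4 + 2 \cdot 12\right) - -20\right) \left(\left(- \frac{1}{3}\right) 4\right) = \left(\left(-4 + 24\right) + \left(-4 + 24\right)\right) \left(- \frac{4}{3}\right) = \left(20 + 20\right) \left(- \frac{4}{3}\right) = 40 \left(- \frac{4}{3}\right) = - \frac{160}{3}$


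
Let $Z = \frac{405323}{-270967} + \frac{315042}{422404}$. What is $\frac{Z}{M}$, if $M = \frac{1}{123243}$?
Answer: $- \frac{5289840413608677}{57228772334} \approx -92433.0$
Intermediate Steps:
$M = \frac{1}{123243} \approx 8.114 \cdot 10^{-6}$
$Z = - \frac{42922035439}{57228772334}$ ($Z = 405323 \left(- \frac{1}{270967}\right) + 315042 \cdot \frac{1}{422404} = - \frac{405323}{270967} + \frac{157521}{211202} = - \frac{42922035439}{57228772334} \approx -0.75001$)
$\frac{Z}{M} = - \frac{42922035439 \frac{1}{\frac{1}{123243}}}{57228772334} = \left(- \frac{42922035439}{57228772334}\right) 123243 = - \frac{5289840413608677}{57228772334}$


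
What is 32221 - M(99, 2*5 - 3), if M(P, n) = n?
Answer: 32214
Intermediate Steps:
32221 - M(99, 2*5 - 3) = 32221 - (2*5 - 3) = 32221 - (10 - 3) = 32221 - 1*7 = 32221 - 7 = 32214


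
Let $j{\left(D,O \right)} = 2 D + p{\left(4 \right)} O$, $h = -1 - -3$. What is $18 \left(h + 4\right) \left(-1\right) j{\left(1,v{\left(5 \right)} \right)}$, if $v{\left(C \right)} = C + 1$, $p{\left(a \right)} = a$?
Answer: $-2808$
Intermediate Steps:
$v{\left(C \right)} = 1 + C$
$h = 2$ ($h = -1 + 3 = 2$)
$j{\left(D,O \right)} = 2 D + 4 O$
$18 \left(h + 4\right) \left(-1\right) j{\left(1,v{\left(5 \right)} \right)} = 18 \left(2 + 4\right) \left(-1\right) \left(2 \cdot 1 + 4 \left(1 + 5\right)\right) = 18 \cdot 6 \left(-1\right) \left(2 + 4 \cdot 6\right) = 18 \left(-6\right) \left(2 + 24\right) = \left(-108\right) 26 = -2808$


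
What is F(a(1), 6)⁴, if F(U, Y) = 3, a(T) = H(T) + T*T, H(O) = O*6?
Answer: 81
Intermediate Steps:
H(O) = 6*O
a(T) = T² + 6*T (a(T) = 6*T + T*T = 6*T + T² = T² + 6*T)
F(a(1), 6)⁴ = 3⁴ = 81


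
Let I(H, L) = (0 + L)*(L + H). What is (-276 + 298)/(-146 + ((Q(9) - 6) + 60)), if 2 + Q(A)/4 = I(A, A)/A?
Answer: -11/14 ≈ -0.78571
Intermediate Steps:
I(H, L) = L*(H + L)
Q(A) = -8 + 8*A (Q(A) = -8 + 4*((A*(A + A))/A) = -8 + 4*((A*(2*A))/A) = -8 + 4*((2*A²)/A) = -8 + 4*(2*A) = -8 + 8*A)
(-276 + 298)/(-146 + ((Q(9) - 6) + 60)) = (-276 + 298)/(-146 + (((-8 + 8*9) - 6) + 60)) = 22/(-146 + (((-8 + 72) - 6) + 60)) = 22/(-146 + ((64 - 6) + 60)) = 22/(-146 + (58 + 60)) = 22/(-146 + 118) = 22/(-28) = 22*(-1/28) = -11/14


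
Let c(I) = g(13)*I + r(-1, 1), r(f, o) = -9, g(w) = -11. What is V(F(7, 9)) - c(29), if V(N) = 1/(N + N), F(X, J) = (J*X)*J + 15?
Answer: 381793/1164 ≈ 328.00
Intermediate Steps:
F(X, J) = 15 + X*J² (F(X, J) = X*J² + 15 = 15 + X*J²)
c(I) = -9 - 11*I (c(I) = -11*I - 9 = -9 - 11*I)
V(N) = 1/(2*N)
V(F(7, 9)) - c(29) = 1/(2*(15 + 7*9²)) - (-9 - 11*29) = 1/(2*(15 + 7*81)) - (-9 - 319) = 1/(2*(15 + 567)) - 1*(-328) = (½)/582 + 328 = (½)*(1/582) + 328 = 1/1164 + 328 = 381793/1164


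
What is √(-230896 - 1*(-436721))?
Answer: 5*√8233 ≈ 453.68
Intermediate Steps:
√(-230896 - 1*(-436721)) = √(-230896 + 436721) = √205825 = 5*√8233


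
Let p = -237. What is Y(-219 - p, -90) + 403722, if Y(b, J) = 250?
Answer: 403972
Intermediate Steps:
Y(-219 - p, -90) + 403722 = 250 + 403722 = 403972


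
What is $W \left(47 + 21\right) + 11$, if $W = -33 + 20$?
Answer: $-873$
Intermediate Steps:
$W = -13$
$W \left(47 + 21\right) + 11 = - 13 \left(47 + 21\right) + 11 = \left(-13\right) 68 + 11 = -884 + 11 = -873$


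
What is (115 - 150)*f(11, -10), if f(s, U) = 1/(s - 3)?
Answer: -35/8 ≈ -4.3750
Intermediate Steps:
f(s, U) = 1/(-3 + s)
(115 - 150)*f(11, -10) = (115 - 150)/(-3 + 11) = -35/8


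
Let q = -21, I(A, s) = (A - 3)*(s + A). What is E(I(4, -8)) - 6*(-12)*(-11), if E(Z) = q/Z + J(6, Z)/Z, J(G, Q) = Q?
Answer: -3143/4 ≈ -785.75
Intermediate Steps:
I(A, s) = (-3 + A)*(A + s)
E(Z) = 1 - 21/Z (E(Z) = -21/Z + Z/Z = -21/Z + 1 = 1 - 21/Z)
E(I(4, -8)) - 6*(-12)*(-11) = (-21 + (4² - 3*4 - 3*(-8) + 4*(-8)))/(4² - 3*4 - 3*(-8) + 4*(-8)) - 6*(-12)*(-11) = (-21 + (16 - 12 + 24 - 32))/(16 - 12 + 24 - 32) - (-72)*(-11) = (-21 - 4)/(-4) - 1*792 = -¼*(-25) - 792 = 25/4 - 792 = -3143/4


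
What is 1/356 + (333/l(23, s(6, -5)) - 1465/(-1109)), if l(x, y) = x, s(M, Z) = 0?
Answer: 143490659/9080492 ≈ 15.802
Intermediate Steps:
1/356 + (333/l(23, s(6, -5)) - 1465/(-1109)) = 1/356 + (333/23 - 1465/(-1109)) = 1/356 + (333*(1/23) - 1465*(-1/1109)) = 1/356 + (333/23 + 1465/1109) = 1/356 + 402992/25507 = 143490659/9080492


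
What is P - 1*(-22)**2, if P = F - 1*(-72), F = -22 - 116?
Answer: -550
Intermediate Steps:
F = -138
P = -66 (P = -138 - 1*(-72) = -138 + 72 = -66)
P - 1*(-22)**2 = -66 - 1*(-22)**2 = -66 - 1*484 = -66 - 484 = -550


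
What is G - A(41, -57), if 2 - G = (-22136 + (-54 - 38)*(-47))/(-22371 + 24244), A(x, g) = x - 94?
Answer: 120827/1873 ≈ 64.510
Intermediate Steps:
A(x, g) = -94 + x
G = 21558/1873 (G = 2 - (-22136 + (-54 - 38)*(-47))/(-22371 + 24244) = 2 - (-22136 - 92*(-47))/1873 = 2 - (-22136 + 4324)/1873 = 2 - (-17812)/1873 = 2 - 1*(-17812/1873) = 2 + 17812/1873 = 21558/1873 ≈ 11.510)
G - A(41, -57) = 21558/1873 - (-94 + 41) = 21558/1873 - 1*(-53) = 21558/1873 + 53 = 120827/1873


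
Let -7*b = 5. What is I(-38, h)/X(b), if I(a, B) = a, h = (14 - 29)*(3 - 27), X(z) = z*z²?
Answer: 13034/125 ≈ 104.27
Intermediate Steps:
b = -5/7 (b = -⅐*5 = -5/7 ≈ -0.71429)
X(z) = z³
h = 360 (h = -15*(-24) = 360)
I(-38, h)/X(b) = -38/((-5/7)³) = -38/(-125/343) = -38*(-343/125) = 13034/125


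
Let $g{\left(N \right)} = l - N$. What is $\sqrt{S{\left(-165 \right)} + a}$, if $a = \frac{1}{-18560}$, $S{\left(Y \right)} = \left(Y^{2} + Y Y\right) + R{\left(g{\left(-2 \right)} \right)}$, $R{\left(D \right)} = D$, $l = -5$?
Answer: $\frac{\sqrt{293055532510}}{2320} \approx 233.34$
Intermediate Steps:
$g{\left(N \right)} = -5 - N$
$S{\left(Y \right)} = -3 + 2 Y^{2}$ ($S{\left(Y \right)} = \left(Y^{2} + Y Y\right) - 3 = \left(Y^{2} + Y^{2}\right) + \left(-5 + 2\right) = 2 Y^{2} - 3 = -3 + 2 Y^{2}$)
$a = - \frac{1}{18560} \approx -5.3879 \cdot 10^{-5}$
$\sqrt{S{\left(-165 \right)} + a} = \sqrt{\left(-3 + 2 \left(-165\right)^{2}\right) - \frac{1}{18560}} = \sqrt{\left(-3 + 2 \cdot 27225\right) - \frac{1}{18560}} = \sqrt{\left(-3 + 54450\right) - \frac{1}{18560}} = \sqrt{54447 - \frac{1}{18560}} = \sqrt{\frac{1010536319}{18560}} = \frac{\sqrt{293055532510}}{2320}$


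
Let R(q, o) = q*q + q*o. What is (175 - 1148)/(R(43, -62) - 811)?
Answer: 973/1628 ≈ 0.59767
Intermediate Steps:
R(q, o) = q² + o*q
(175 - 1148)/(R(43, -62) - 811) = (175 - 1148)/(43*(-62 + 43) - 811) = -973/(43*(-19) - 811) = -973/(-817 - 811) = -973/(-1628) = -973*(-1/1628) = 973/1628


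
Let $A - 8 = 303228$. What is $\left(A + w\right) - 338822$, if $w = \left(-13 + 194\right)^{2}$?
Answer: $-2825$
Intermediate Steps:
$A = 303236$ ($A = 8 + 303228 = 303236$)
$w = 32761$ ($w = 181^{2} = 32761$)
$\left(A + w\right) - 338822 = \left(303236 + 32761\right) - 338822 = 335997 - 338822 = -2825$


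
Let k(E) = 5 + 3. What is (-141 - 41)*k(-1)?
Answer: -1456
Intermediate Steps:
k(E) = 8
(-141 - 41)*k(-1) = (-141 - 41)*8 = -182*8 = -1456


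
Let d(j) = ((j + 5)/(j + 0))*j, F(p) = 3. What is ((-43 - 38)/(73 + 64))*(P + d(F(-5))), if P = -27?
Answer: 1539/137 ≈ 11.234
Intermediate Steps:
d(j) = 5 + j (d(j) = ((5 + j)/j)*j = 5 + j)
((-43 - 38)/(73 + 64))*(P + d(F(-5))) = ((-43 - 38)/(73 + 64))*(-27 + (5 + 3)) = (-81/137)*(-27 + 8) = -81*1/137*(-19) = -81/137*(-19) = 1539/137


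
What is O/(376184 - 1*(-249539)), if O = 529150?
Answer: 529150/625723 ≈ 0.84566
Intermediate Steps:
O/(376184 - 1*(-249539)) = 529150/(376184 - 1*(-249539)) = 529150/(376184 + 249539) = 529150/625723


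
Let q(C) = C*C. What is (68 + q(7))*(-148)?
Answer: -17316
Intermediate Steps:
q(C) = C**2
(68 + q(7))*(-148) = (68 + 7**2)*(-148) = (68 + 49)*(-148) = 117*(-148) = -17316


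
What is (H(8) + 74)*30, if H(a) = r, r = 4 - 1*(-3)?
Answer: 2430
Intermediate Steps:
r = 7 (r = 4 + 3 = 7)
H(a) = 7
(H(8) + 74)*30 = (7 + 74)*30 = 81*30 = 2430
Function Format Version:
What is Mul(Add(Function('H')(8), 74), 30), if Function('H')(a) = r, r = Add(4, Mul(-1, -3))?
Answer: 2430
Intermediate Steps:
r = 7 (r = Add(4, 3) = 7)
Function('H')(a) = 7
Mul(Add(Function('H')(8), 74), 30) = Mul(Add(7, 74), 30) = Mul(81, 30) = 2430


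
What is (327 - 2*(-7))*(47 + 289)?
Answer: 114576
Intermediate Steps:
(327 - 2*(-7))*(47 + 289) = (327 + 14)*336 = 341*336 = 114576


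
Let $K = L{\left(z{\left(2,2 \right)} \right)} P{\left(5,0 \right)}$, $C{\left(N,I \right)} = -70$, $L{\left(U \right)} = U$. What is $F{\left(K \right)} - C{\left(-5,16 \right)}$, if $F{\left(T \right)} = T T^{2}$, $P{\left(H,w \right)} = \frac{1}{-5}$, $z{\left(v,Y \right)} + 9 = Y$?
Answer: $\frac{9093}{125} \approx 72.744$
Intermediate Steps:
$z{\left(v,Y \right)} = -9 + Y$
$P{\left(H,w \right)} = - \frac{1}{5}$
$K = \frac{7}{5}$ ($K = \left(-9 + 2\right) \left(- \frac{1}{5}\right) = \left(-7\right) \left(- \frac{1}{5}\right) = \frac{7}{5} \approx 1.4$)
$F{\left(T \right)} = T^{3}$
$F{\left(K \right)} - C{\left(-5,16 \right)} = \left(\frac{7}{5}\right)^{3} - -70 = \frac{343}{125} + 70 = \frac{9093}{125}$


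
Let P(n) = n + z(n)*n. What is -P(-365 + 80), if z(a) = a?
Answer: -80940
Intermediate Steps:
P(n) = n + n² (P(n) = n + n*n = n + n²)
-P(-365 + 80) = -(-365 + 80)*(1 + (-365 + 80)) = -(-285)*(1 - 285) = -(-285)*(-284) = -1*80940 = -80940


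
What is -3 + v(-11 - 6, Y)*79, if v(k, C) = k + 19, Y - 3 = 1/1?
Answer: 155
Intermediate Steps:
Y = 4 (Y = 3 + 1/1 = 3 + 1*1 = 3 + 1 = 4)
v(k, C) = 19 + k
-3 + v(-11 - 6, Y)*79 = -3 + (19 + (-11 - 6))*79 = -3 + (19 - 17)*79 = -3 + 2*79 = -3 + 158 = 155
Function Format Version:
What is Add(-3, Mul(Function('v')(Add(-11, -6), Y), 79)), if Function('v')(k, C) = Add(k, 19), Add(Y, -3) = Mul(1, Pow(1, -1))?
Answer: 155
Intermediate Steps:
Y = 4 (Y = Add(3, Mul(1, Pow(1, -1))) = Add(3, Mul(1, 1)) = Add(3, 1) = 4)
Function('v')(k, C) = Add(19, k)
Add(-3, Mul(Function('v')(Add(-11, -6), Y), 79)) = Add(-3, Mul(Add(19, Add(-11, -6)), 79)) = Add(-3, Mul(Add(19, -17), 79)) = Add(-3, Mul(2, 79)) = Add(-3, 158) = 155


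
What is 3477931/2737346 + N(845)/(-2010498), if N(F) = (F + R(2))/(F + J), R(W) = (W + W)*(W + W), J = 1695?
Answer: 422872044643467/332826399811960 ≈ 1.2705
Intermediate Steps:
R(W) = 4*W² (R(W) = (2*W)*(2*W) = 4*W²)
N(F) = (16 + F)/(1695 + F) (N(F) = (F + 4*2²)/(F + 1695) = (F + 4*4)/(1695 + F) = (F + 16)/(1695 + F) = (16 + F)/(1695 + F))
3477931/2737346 + N(845)/(-2010498) = 3477931/2737346 + ((16 + 845)/(1695 + 845))/(-2010498) = 3477931*(1/2737346) + (861/2540)*(-1/2010498) = 3477931/2737346 + ((1/2540)*861)*(-1/2010498) = 3477931/2737346 + (861/2540)*(-1/2010498) = 3477931/2737346 - 41/243174520 = 422872044643467/332826399811960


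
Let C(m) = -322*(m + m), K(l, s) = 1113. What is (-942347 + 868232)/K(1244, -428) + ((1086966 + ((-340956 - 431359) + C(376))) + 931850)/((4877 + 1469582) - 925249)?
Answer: -13195616603/203756910 ≈ -64.762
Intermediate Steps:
C(m) = -644*m
(-942347 + 868232)/K(1244, -428) + ((1086966 + ((-340956 - 431359) + C(376))) + 931850)/((4877 + 1469582) - 925249) = (-942347 + 868232)/1113 + ((1086966 + ((-340956 - 431359) - 644*376)) + 931850)/((4877 + 1469582) - 925249) = -74115*1/1113 + ((1086966 + (-772315 - 242144)) + 931850)/(1474459 - 925249) = -24705/371 + ((1086966 - 1014459) + 931850)/549210 = -24705/371 + (72507 + 931850)*(1/549210) = -24705/371 + 1004357*(1/549210) = -24705/371 + 1004357/549210 = -13195616603/203756910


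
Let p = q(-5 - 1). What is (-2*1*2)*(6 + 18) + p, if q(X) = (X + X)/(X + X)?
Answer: -95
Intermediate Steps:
q(X) = 1 (q(X) = (2*X)/((2*X)) = (2*X)*(1/(2*X)) = 1)
p = 1
(-2*1*2)*(6 + 18) + p = (-2*1*2)*(6 + 18) + 1 = -2*2*24 + 1 = -4*24 + 1 = -96 + 1 = -95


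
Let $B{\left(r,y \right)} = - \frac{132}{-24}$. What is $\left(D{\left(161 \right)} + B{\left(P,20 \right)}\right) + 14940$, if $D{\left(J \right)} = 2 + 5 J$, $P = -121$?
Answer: $\frac{31505}{2} \approx 15753.0$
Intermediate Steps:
$B{\left(r,y \right)} = \frac{11}{2}$ ($B{\left(r,y \right)} = \left(-132\right) \left(- \frac{1}{24}\right) = \frac{11}{2}$)
$\left(D{\left(161 \right)} + B{\left(P,20 \right)}\right) + 14940 = \left(\left(2 + 5 \cdot 161\right) + \frac{11}{2}\right) + 14940 = \left(\left(2 + 805\right) + \frac{11}{2}\right) + 14940 = \left(807 + \frac{11}{2}\right) + 14940 = \frac{1625}{2} + 14940 = \frac{31505}{2}$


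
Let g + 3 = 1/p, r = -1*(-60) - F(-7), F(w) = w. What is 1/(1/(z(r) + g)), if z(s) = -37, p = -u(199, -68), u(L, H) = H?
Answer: -2719/68 ≈ -39.985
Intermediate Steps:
r = 67 (r = -1*(-60) - 1*(-7) = 60 + 7 = 67)
p = 68 (p = -1*(-68) = 68)
g = -203/68 (g = -3 + 1/68 = -203/68 ≈ -2.9853)
1/(1/(z(r) + g)) = 1/(1/(-37 - 203/68)) = 1/(1/(-2719/68)) = 1/(-68/2719) = -2719/68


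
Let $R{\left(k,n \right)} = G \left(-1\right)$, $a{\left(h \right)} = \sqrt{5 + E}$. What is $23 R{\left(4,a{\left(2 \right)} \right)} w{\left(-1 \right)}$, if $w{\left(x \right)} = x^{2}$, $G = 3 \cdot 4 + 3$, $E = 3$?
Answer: $-345$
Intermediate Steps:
$G = 15$ ($G = 12 + 3 = 15$)
$a{\left(h \right)} = 2 \sqrt{2}$ ($a{\left(h \right)} = \sqrt{5 + 3} = \sqrt{8} = 2 \sqrt{2}$)
$R{\left(k,n \right)} = -15$ ($R{\left(k,n \right)} = 15 \left(-1\right) = -15$)
$23 R{\left(4,a{\left(2 \right)} \right)} w{\left(-1 \right)} = 23 \left(-15\right) \left(-1\right)^{2} = \left(-345\right) 1 = -345$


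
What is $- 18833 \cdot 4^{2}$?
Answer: $-301328$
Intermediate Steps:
$- 18833 \cdot 4^{2} = \left(-18833\right) 16 = -301328$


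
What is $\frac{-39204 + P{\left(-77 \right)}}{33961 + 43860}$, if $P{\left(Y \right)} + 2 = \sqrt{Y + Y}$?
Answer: $- \frac{39206}{77821} + \frac{i \sqrt{154}}{77821} \approx -0.5038 + 0.00015946 i$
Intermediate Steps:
$P{\left(Y \right)} = -2 + \sqrt{2} \sqrt{Y}$ ($P{\left(Y \right)} = -2 + \sqrt{Y + Y} = -2 + \sqrt{2 Y} = -2 + \sqrt{2} \sqrt{Y}$)
$\frac{-39204 + P{\left(-77 \right)}}{33961 + 43860} = \frac{-39204 - \left(2 - \sqrt{2} \sqrt{-77}\right)}{33961 + 43860} = \frac{-39204 - \left(2 - \sqrt{2} i \sqrt{77}\right)}{77821} = \left(-39204 - \left(2 - i \sqrt{154}\right)\right) \frac{1}{77821} = \left(-39206 + i \sqrt{154}\right) \frac{1}{77821} = - \frac{39206}{77821} + \frac{i \sqrt{154}}{77821}$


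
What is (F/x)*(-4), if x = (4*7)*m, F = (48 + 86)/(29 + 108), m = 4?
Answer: -67/1918 ≈ -0.034932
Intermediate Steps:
F = 134/137 ≈ 0.97810
x = 112 (x = (4*7)*4 = 28*4 = 112)
(F/x)*(-4) = ((134/137)/112)*(-4) = ((134/137)*(1/112))*(-4) = (67/7672)*(-4) = -67/1918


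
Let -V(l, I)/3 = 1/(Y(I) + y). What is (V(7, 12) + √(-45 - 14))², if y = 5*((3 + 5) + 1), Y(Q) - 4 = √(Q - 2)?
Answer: (3 - I*√59*(49 + √10))²/(49 + √10)² ≈ -58.997 - 0.88353*I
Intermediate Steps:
Y(Q) = 4 + √(-2 + Q) (Y(Q) = 4 + √(Q - 2) = 4 + √(-2 + Q))
y = 45 (y = 5*(8 + 1) = 5*9 = 45)
V(l, I) = -3/(49 + √(-2 + I)) (V(l, I) = -3/((4 + √(-2 + I)) + 45) = -3/(49 + √(-2 + I)))
(V(7, 12) + √(-45 - 14))² = (-3/(49 + √(-2 + 12)) + √(-45 - 14))² = (-3/(49 + √10) + √(-59))² = (-3/(49 + √10) + I*√59)²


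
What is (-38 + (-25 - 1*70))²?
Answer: 17689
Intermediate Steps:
(-38 + (-25 - 1*70))² = (-38 + (-25 - 70))² = (-38 - 95)² = (-133)² = 17689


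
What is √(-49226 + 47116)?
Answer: I*√2110 ≈ 45.935*I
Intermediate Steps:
√(-49226 + 47116) = √(-2110) = I*√2110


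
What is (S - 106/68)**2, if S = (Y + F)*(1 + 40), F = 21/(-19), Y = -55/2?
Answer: 143885938329/104329 ≈ 1.3792e+6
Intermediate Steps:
Y = -55/2 (Y = -55*1/2 = -55/2 ≈ -27.500)
F = -21/19 (F = 21*(-1/19) = -21/19 ≈ -1.1053)
S = -44567/38 (S = (-55/2 - 21/19)*(1 + 40) = -1087/38*41 = -44567/38 ≈ -1172.8)
(S - 106/68)**2 = (-44567/38 - 106/68)**2 = (-44567/38 - 106*1/68)**2 = (-44567/38 - 53/34)**2 = (-379323/323)**2 = 143885938329/104329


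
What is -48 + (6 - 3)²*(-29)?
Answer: -309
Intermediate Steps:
-48 + (6 - 3)²*(-29) = -48 + 3²*(-29) = -48 + 9*(-29) = -48 - 261 = -309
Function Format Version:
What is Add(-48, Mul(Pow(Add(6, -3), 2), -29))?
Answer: -309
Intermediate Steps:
Add(-48, Mul(Pow(Add(6, -3), 2), -29)) = Add(-48, Mul(Pow(3, 2), -29)) = Add(-48, Mul(9, -29)) = Add(-48, -261) = -309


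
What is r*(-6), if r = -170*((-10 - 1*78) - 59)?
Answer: -149940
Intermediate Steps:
r = 24990 (r = -170*((-10 - 78) - 59) = -170*(-88 - 59) = -170*(-147) = 24990)
r*(-6) = 24990*(-6) = -149940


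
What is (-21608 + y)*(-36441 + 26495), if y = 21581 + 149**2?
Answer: -220542604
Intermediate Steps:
y = 43782 (y = 21581 + 22201 = 43782)
(-21608 + y)*(-36441 + 26495) = (-21608 + 43782)*(-36441 + 26495) = 22174*(-9946) = -220542604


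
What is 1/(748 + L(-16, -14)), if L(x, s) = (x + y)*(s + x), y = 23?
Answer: 1/538 ≈ 0.0018587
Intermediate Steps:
L(x, s) = (23 + x)*(s + x) (L(x, s) = (x + 23)*(s + x) = (23 + x)*(s + x))
1/(748 + L(-16, -14)) = 1/(748 + ((-16)² + 23*(-14) + 23*(-16) - 14*(-16))) = 1/(748 + (256 - 322 - 368 + 224)) = 1/(748 - 210) = 1/538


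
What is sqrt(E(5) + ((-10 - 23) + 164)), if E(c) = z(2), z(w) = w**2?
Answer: 3*sqrt(15) ≈ 11.619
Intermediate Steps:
E(c) = 4 (E(c) = 2**2 = 4)
sqrt(E(5) + ((-10 - 23) + 164)) = sqrt(4 + ((-10 - 23) + 164)) = sqrt(4 + (-33 + 164)) = sqrt(4 + 131) = sqrt(135) = 3*sqrt(15)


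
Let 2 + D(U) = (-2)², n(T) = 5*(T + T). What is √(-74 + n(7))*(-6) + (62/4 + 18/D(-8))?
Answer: 49/2 - 12*I ≈ 24.5 - 12.0*I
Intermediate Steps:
n(T) = 10*T (n(T) = 5*(2*T) = 10*T)
D(U) = 2 (D(U) = -2 + (-2)² = -2 + 4 = 2)
√(-74 + n(7))*(-6) + (62/4 + 18/D(-8)) = √(-74 + 10*7)*(-6) + (62/4 + 18/2) = √(-74 + 70)*(-6) + (62*(¼) + 18*(½)) = √(-4)*(-6) + (31/2 + 9) = (2*I)*(-6) + 49/2 = -12*I + 49/2 = 49/2 - 12*I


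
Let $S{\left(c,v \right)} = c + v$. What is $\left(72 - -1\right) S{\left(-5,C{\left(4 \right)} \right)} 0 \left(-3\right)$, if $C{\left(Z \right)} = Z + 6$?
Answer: $0$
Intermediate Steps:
$C{\left(Z \right)} = 6 + Z$
$\left(72 - -1\right) S{\left(-5,C{\left(4 \right)} \right)} 0 \left(-3\right) = \left(72 - -1\right) \left(-5 + \left(6 + 4\right)\right) 0 \left(-3\right) = \left(72 + 1\right) \left(-5 + 10\right) 0 = 73 \cdot 5 \cdot 0 = 73 \cdot 0 = 0$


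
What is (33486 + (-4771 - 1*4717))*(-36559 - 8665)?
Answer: -1085285552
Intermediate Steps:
(33486 + (-4771 - 1*4717))*(-36559 - 8665) = (33486 + (-4771 - 4717))*(-45224) = (33486 - 9488)*(-45224) = 23998*(-45224) = -1085285552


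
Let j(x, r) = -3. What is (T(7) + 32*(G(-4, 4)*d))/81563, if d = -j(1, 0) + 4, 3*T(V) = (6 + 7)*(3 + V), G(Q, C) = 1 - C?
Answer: -1886/244689 ≈ -0.0077077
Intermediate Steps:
T(V) = 13 + 13*V/3 (T(V) = ((6 + 7)*(3 + V))/3 = (13*(3 + V))/3 = (39 + 13*V)/3 = 13 + 13*V/3)
d = 7 (d = -1*(-3) + 4 = 3 + 4 = 7)
(T(7) + 32*(G(-4, 4)*d))/81563 = ((13 + (13/3)*7) + 32*((1 - 1*4)*7))/81563 = ((13 + 91/3) + 32*((1 - 4)*7))*(1/81563) = (130/3 + 32*(-3*7))*(1/81563) = (130/3 + 32*(-21))*(1/81563) = (130/3 - 672)*(1/81563) = -1886/3*1/81563 = -1886/244689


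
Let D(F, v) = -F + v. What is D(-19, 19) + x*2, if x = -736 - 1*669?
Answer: -2772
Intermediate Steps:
x = -1405 (x = -736 - 669 = -1405)
D(F, v) = v - F
D(-19, 19) + x*2 = (19 - 1*(-19)) - 1405*2 = (19 + 19) - 2810 = 38 - 2810 = -2772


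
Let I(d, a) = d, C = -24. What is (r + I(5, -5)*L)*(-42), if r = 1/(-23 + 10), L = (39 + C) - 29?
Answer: 38262/13 ≈ 2943.2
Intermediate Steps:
L = -14 (L = (39 - 24) - 29 = 15 - 29 = -14)
r = -1/13 (r = 1/(-13) = -1/13 ≈ -0.076923)
(r + I(5, -5)*L)*(-42) = (-1/13 + 5*(-14))*(-42) = (-1/13 - 70)*(-42) = -911/13*(-42) = 38262/13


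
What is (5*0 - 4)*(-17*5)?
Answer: 340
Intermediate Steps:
(5*0 - 4)*(-17*5) = (0 - 4)*(-85) = -4*(-85) = 340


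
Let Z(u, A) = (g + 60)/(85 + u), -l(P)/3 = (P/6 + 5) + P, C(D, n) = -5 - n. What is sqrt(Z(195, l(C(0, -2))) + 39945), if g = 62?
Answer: sqrt(195732635)/70 ≈ 199.86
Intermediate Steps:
l(P) = -15 - 7*P/2 (l(P) = -3*((P/6 + 5) + P) = -3*((5 + P/6) + P) = -3*(5 + 7*P/6) = -15 - 7*P/2)
Z(u, A) = 122/(85 + u) (Z(u, A) = (62 + 60)/(85 + u) = 122/(85 + u))
sqrt(Z(195, l(C(0, -2))) + 39945) = sqrt(122/(85 + 195) + 39945) = sqrt(122/280 + 39945) = sqrt(122*(1/280) + 39945) = sqrt(61/140 + 39945) = sqrt(5592361/140) = sqrt(195732635)/70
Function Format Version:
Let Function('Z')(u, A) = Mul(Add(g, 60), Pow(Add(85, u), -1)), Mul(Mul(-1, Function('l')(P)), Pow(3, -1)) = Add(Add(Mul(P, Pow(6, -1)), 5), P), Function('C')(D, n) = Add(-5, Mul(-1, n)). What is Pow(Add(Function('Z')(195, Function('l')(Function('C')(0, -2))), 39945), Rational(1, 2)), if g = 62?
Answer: Mul(Rational(1, 70), Pow(195732635, Rational(1, 2))) ≈ 199.86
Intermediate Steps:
Function('l')(P) = Add(-15, Mul(Rational(-7, 2), P)) (Function('l')(P) = Mul(-3, Add(Add(Mul(P, Pow(6, -1)), 5), P)) = Mul(-3, Add(Add(Mul(P, Rational(1, 6)), 5), P)) = Mul(-3, Add(Add(Mul(Rational(1, 6), P), 5), P)) = Mul(-3, Add(Add(5, Mul(Rational(1, 6), P)), P)) = Mul(-3, Add(5, Mul(Rational(7, 6), P))) = Add(-15, Mul(Rational(-7, 2), P)))
Function('Z')(u, A) = Mul(122, Pow(Add(85, u), -1)) (Function('Z')(u, A) = Mul(Add(62, 60), Pow(Add(85, u), -1)) = Mul(122, Pow(Add(85, u), -1)))
Pow(Add(Function('Z')(195, Function('l')(Function('C')(0, -2))), 39945), Rational(1, 2)) = Pow(Add(Mul(122, Pow(Add(85, 195), -1)), 39945), Rational(1, 2)) = Pow(Add(Mul(122, Pow(280, -1)), 39945), Rational(1, 2)) = Pow(Add(Mul(122, Rational(1, 280)), 39945), Rational(1, 2)) = Pow(Add(Rational(61, 140), 39945), Rational(1, 2)) = Pow(Rational(5592361, 140), Rational(1, 2)) = Mul(Rational(1, 70), Pow(195732635, Rational(1, 2)))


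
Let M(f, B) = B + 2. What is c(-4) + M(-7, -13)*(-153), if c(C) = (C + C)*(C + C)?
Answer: 1747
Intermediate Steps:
M(f, B) = 2 + B
c(C) = 4*C² (c(C) = (2*C)*(2*C) = 4*C²)
c(-4) + M(-7, -13)*(-153) = 4*(-4)² + (2 - 13)*(-153) = 4*16 - 11*(-153) = 64 + 1683 = 1747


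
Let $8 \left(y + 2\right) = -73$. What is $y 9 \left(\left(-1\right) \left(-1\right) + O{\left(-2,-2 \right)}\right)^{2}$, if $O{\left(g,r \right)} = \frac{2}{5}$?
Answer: $- \frac{39249}{200} \approx -196.25$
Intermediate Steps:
$O{\left(g,r \right)} = \frac{2}{5}$ ($O{\left(g,r \right)} = 2 \cdot \frac{1}{5} = \frac{2}{5}$)
$y = - \frac{89}{8}$ ($y = -2 + \frac{1}{8} \left(-73\right) = -2 - \frac{73}{8} = - \frac{89}{8} \approx -11.125$)
$y 9 \left(\left(-1\right) \left(-1\right) + O{\left(-2,-2 \right)}\right)^{2} = \left(- \frac{89}{8}\right) 9 \left(\left(-1\right) \left(-1\right) + \frac{2}{5}\right)^{2} = - \frac{801 \left(1 + \frac{2}{5}\right)^{2}}{8} = - \frac{801 \left(\frac{7}{5}\right)^{2}}{8} = \left(- \frac{801}{8}\right) \frac{49}{25} = - \frac{39249}{200}$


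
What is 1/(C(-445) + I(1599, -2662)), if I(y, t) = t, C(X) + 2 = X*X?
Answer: 1/195361 ≈ 5.1187e-6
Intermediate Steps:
C(X) = -2 + X**2 (C(X) = -2 + X*X = -2 + X**2)
1/(C(-445) + I(1599, -2662)) = 1/((-2 + (-445)**2) - 2662) = 1/((-2 + 198025) - 2662) = 1/(198023 - 2662) = 1/195361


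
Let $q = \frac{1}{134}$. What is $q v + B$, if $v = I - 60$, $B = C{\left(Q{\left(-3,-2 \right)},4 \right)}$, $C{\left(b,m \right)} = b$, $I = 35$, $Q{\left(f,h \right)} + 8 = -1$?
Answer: $- \frac{1231}{134} \approx -9.1866$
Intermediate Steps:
$Q{\left(f,h \right)} = -9$ ($Q{\left(f,h \right)} = -8 - 1 = -9$)
$q = \frac{1}{134} \approx 0.0074627$
$B = -9$
$v = -25$ ($v = 35 - 60 = -25$)
$q v + B = \frac{1}{134} \left(-25\right) - 9 = - \frac{25}{134} - 9 = - \frac{1231}{134}$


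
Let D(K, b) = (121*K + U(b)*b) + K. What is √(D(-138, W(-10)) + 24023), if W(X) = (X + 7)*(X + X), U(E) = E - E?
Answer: √7187 ≈ 84.776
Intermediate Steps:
U(E) = 0
W(X) = 2*X*(7 + X) (W(X) = (7 + X)*(2*X) = 2*X*(7 + X))
D(K, b) = 122*K (D(K, b) = (121*K + 0*b) + K = (121*K + 0) + K = 121*K + K = 122*K)
√(D(-138, W(-10)) + 24023) = √(122*(-138) + 24023) = √(-16836 + 24023) = √7187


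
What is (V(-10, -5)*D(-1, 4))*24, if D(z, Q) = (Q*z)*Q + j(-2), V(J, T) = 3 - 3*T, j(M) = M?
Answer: -7776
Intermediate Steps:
D(z, Q) = -2 + z*Q² (D(z, Q) = (Q*z)*Q - 2 = z*Q² - 2 = -2 + z*Q²)
(V(-10, -5)*D(-1, 4))*24 = ((3 - 3*(-5))*(-2 - 1*4²))*24 = ((3 + 15)*(-2 - 1*16))*24 = (18*(-2 - 16))*24 = (18*(-18))*24 = -324*24 = -7776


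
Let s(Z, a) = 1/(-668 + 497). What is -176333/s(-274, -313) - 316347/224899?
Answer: 6781366411410/224899 ≈ 3.0153e+7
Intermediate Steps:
s(Z, a) = -1/171 (s(Z, a) = 1/(-171) = -1/171)
-176333/s(-274, -313) - 316347/224899 = -176333/(-1/171) - 316347/224899 = -176333*(-171) - 316347*1/224899 = 30152943 - 316347/224899 = 6781366411410/224899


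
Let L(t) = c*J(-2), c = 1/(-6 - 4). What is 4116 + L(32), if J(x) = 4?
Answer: 20578/5 ≈ 4115.6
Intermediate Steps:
c = -⅒ (c = 1/(-10) = -⅒ ≈ -0.10000)
L(t) = -⅖ (L(t) = -⅒*4 = -⅖)
4116 + L(32) = 4116 - ⅖ = 20578/5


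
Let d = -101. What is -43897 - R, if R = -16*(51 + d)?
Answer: -44697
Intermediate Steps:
R = 800 (R = -16*(51 - 101) = -16*(-50) = 800)
-43897 - R = -43897 - 1*800 = -43897 - 800 = -44697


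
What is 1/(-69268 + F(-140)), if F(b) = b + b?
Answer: -1/69548 ≈ -1.4379e-5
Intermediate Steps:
F(b) = 2*b
1/(-69268 + F(-140)) = 1/(-69268 + 2*(-140)) = 1/(-69268 - 280) = 1/(-69548) = -1/69548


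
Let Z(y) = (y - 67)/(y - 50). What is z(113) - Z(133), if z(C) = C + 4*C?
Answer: 46829/83 ≈ 564.21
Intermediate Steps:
Z(y) = (-67 + y)/(-50 + y)
z(C) = 5*C
z(113) - Z(133) = 5*113 - (-67 + 133)/(-50 + 133) = 565 - 66/83 = 46829/83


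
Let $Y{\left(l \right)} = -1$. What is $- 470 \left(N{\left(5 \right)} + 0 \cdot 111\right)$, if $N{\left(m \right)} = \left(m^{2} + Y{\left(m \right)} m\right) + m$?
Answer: $-11750$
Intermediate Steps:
$N{\left(m \right)} = m^{2}$ ($N{\left(m \right)} = \left(m^{2} - m\right) + m = m^{2}$)
$- 470 \left(N{\left(5 \right)} + 0 \cdot 111\right) = - 470 \left(5^{2} + 0 \cdot 111\right) = - 470 \left(25 + 0\right) = \left(-470\right) 25 = -11750$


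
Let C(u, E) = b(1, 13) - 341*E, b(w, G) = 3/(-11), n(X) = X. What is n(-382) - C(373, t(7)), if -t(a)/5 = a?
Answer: -135484/11 ≈ -12317.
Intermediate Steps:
t(a) = -5*a
b(w, G) = -3/11 (b(w, G) = 3*(-1/11) = -3/11)
C(u, E) = -3/11 - 341*E
n(-382) - C(373, t(7)) = -382 - (-3/11 - (-1705)*7) = -382 - (-3/11 - 341*(-35)) = -382 - (-3/11 + 11935) = -382 - 1*131282/11 = -382 - 131282/11 = -135484/11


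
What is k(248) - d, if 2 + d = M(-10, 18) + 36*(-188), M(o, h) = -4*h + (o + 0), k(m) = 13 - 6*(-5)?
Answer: 6895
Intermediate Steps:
k(m) = 43 (k(m) = 13 + 30 = 43)
M(o, h) = o - 4*h (M(o, h) = -4*h + o = o - 4*h)
d = -6852 (d = -2 + ((-10 - 4*18) + 36*(-188)) = -2 + ((-10 - 72) - 6768) = -2 + (-82 - 6768) = -2 - 6850 = -6852)
k(248) - d = 43 - 1*(-6852) = 43 + 6852 = 6895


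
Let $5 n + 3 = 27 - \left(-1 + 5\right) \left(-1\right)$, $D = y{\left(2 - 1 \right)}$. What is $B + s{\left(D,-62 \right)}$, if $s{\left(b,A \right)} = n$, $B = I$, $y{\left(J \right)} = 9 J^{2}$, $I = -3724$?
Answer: $- \frac{18592}{5} \approx -3718.4$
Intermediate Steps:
$D = 9$ ($D = 9 \left(2 - 1\right)^{2} = 9 \cdot 1^{2} = 9 \cdot 1 = 9$)
$B = -3724$
$n = \frac{28}{5}$ ($n = - \frac{3}{5} + \frac{27 - \left(-1 + 5\right) \left(-1\right)}{5} = - \frac{3}{5} + \frac{27 - 4 \left(-1\right)}{5} = - \frac{3}{5} + \frac{27 - -4}{5} = - \frac{3}{5} + \frac{27 + 4}{5} = - \frac{3}{5} + \frac{1}{5} \cdot 31 = - \frac{3}{5} + \frac{31}{5} = \frac{28}{5} \approx 5.6$)
$s{\left(b,A \right)} = \frac{28}{5}$
$B + s{\left(D,-62 \right)} = -3724 + \frac{28}{5} = - \frac{18592}{5}$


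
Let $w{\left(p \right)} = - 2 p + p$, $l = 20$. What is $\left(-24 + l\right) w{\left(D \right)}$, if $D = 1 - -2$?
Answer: $12$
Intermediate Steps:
$D = 3$ ($D = 1 + 2 = 3$)
$w{\left(p \right)} = - p$
$\left(-24 + l\right) w{\left(D \right)} = \left(-24 + 20\right) \left(\left(-1\right) 3\right) = \left(-4\right) \left(-3\right) = 12$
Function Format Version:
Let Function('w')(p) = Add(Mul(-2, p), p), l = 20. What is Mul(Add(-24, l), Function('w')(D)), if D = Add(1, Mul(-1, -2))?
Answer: 12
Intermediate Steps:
D = 3 (D = Add(1, 2) = 3)
Function('w')(p) = Mul(-1, p)
Mul(Add(-24, l), Function('w')(D)) = Mul(Add(-24, 20), Mul(-1, 3)) = Mul(-4, -3) = 12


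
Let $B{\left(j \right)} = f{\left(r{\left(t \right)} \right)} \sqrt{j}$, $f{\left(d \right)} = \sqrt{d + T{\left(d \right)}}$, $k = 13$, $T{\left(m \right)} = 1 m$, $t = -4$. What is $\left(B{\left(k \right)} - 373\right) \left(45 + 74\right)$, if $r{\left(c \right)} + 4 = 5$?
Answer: $-44387 + 119 \sqrt{26} \approx -43780.0$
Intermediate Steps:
$T{\left(m \right)} = m$
$r{\left(c \right)} = 1$ ($r{\left(c \right)} = -4 + 5 = 1$)
$f{\left(d \right)} = \sqrt{2} \sqrt{d}$ ($f{\left(d \right)} = \sqrt{d + d} = \sqrt{2 d} = \sqrt{2} \sqrt{d}$)
$B{\left(j \right)} = \sqrt{2} \sqrt{j}$ ($B{\left(j \right)} = \sqrt{2} \sqrt{1} \sqrt{j} = \sqrt{2} \cdot 1 \sqrt{j} = \sqrt{2} \sqrt{j}$)
$\left(B{\left(k \right)} - 373\right) \left(45 + 74\right) = \left(\sqrt{2} \sqrt{13} - 373\right) \left(45 + 74\right) = \left(\sqrt{26} - 373\right) 119 = \left(-373 + \sqrt{26}\right) 119 = -44387 + 119 \sqrt{26}$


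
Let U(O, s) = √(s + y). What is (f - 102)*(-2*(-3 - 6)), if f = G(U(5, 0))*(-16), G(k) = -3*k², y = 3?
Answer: 756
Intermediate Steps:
U(O, s) = √(3 + s) (U(O, s) = √(s + 3) = √(3 + s))
f = 144 (f = -3*(√(3 + 0))²*(-16) = -3*(√3)²*(-16) = -3*3*(-16) = -9*(-16) = 144)
(f - 102)*(-2*(-3 - 6)) = (144 - 102)*(-2*(-3 - 6)) = 42*(-2*(-9)) = 42*18 = 756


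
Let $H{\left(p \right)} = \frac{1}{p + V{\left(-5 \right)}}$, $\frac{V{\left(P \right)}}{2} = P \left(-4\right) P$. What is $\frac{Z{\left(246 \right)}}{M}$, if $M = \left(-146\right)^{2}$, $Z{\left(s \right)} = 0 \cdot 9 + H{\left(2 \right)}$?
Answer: $- \frac{1}{4220568} \approx -2.3693 \cdot 10^{-7}$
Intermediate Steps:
$V{\left(P \right)} = - 8 P^{2}$ ($V{\left(P \right)} = 2 P \left(-4\right) P = 2 - 4 P P = 2 \left(- 4 P^{2}\right) = - 8 P^{2}$)
$H{\left(p \right)} = \frac{1}{-200 + p}$ ($H{\left(p \right)} = \frac{1}{p - 8 \left(-5\right)^{2}} = \frac{1}{p - 200} = \frac{1}{-200 + p}$)
$Z{\left(s \right)} = - \frac{1}{198}$ ($Z{\left(s \right)} = 0 \cdot 9 + \frac{1}{-200 + 2} = 0 + \frac{1}{-198} = 0 - \frac{1}{198} = - \frac{1}{198}$)
$M = 21316$
$\frac{Z{\left(246 \right)}}{M} = - \frac{1}{198 \cdot 21316} = \left(- \frac{1}{198}\right) \frac{1}{21316} = - \frac{1}{4220568}$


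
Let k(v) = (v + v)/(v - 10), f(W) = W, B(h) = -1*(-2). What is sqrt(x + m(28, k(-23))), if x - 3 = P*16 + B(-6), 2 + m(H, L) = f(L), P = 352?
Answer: sqrt(6138033)/33 ≈ 75.076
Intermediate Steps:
B(h) = 2
k(v) = 2*v/(-10 + v) (k(v) = (2*v)/(-10 + v) = 2*v/(-10 + v))
m(H, L) = -2 + L
x = 5637 (x = 3 + (352*16 + 2) = 3 + (5632 + 2) = 3 + 5634 = 5637)
sqrt(x + m(28, k(-23))) = sqrt(5637 + (-2 + 2*(-23)/(-10 - 23))) = sqrt(5637 + (-2 + 2*(-23)/(-33))) = sqrt(5637 + (-2 + 2*(-23)*(-1/33))) = sqrt(5637 + (-2 + 46/33)) = sqrt(5637 - 20/33) = sqrt(186001/33) = sqrt(6138033)/33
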